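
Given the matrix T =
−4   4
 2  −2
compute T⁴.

T² = [[24, −24], [−12, 12]]
T³ = [[−144, 144], [72, −72]]
T⁴ = [[864, −864], [−432, 432]]

[[864, −864], [−432, 432]]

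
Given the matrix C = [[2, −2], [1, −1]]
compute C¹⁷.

C² = C (a projection; rank 1, trace 1), so C¹⁷ = C.

[[2, −2], [1, −1]]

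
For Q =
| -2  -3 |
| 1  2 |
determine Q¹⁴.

Q² = I (check: tr Q = 0 and det Q = -1), so Q¹⁴ = I since 14 is even.

[[1, 0], [0, 1]]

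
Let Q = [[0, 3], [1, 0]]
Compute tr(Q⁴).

18

Q² = [[3, 0], [0, 3]]
Q³ = [[0, 9], [3, 0]]
Q⁴ = [[9, 0], [0, 9]]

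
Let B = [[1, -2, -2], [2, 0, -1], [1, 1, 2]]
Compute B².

[[-5, -4, -4], [1, -5, -6], [5, 0, 1]]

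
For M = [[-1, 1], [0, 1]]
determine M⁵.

[[-1, 1], [0, 1]]

M² = I (check: tr M = 0 and det M = -1), so M⁵ = M since 5 is odd.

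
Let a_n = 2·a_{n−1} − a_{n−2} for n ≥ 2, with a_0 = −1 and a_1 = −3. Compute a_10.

−21

With companion matrix B = [[2, −1], [1, 0]], [a_n, a_{n−1}]ᵀ = B·[a_{n−1}, a_{n−2}]ᵀ, so [a_10, a_9]ᵀ = B⁹·[a_1, a_0]ᵀ.
B⁹ = [[10, −9], [9, −8]], giving [a_10, a_9]ᵀ = [[−21], [−19]].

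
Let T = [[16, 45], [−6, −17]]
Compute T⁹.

[[2566, 7695], [−1026, −3077]]

tr T = −1 and det T = −2, so the characteristic polynomial is λ² − (−1)λ + (−2) with roots 1 and −2.
Eigenvectors give P = [[−3, −5], [1, 2]] with P⁻¹ = [[−2, −5], [1, 3]], and T = P·diag(1, −2)·P⁻¹.
Then T⁹ = P·diag(1, −512)·P⁻¹ = [[−3, 2560], [1, −1024]] · [[−2, −5], [1, 3]] = [[2566, 7695], [−1026, −3077]].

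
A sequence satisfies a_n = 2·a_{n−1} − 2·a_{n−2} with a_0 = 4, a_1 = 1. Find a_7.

With companion matrix A = [[2, −2], [1, 0]], [a_n, a_{n−1}]ᵀ = A·[a_{n−1}, a_{n−2}]ᵀ, so [a_7, a_6]ᵀ = A⁶·[a_1, a_0]ᵀ.
A⁶ = [[−8, 16], [−8, 8]], giving [a_7, a_6]ᵀ = [[56], [24]].

56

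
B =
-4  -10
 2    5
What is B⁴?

[[-4, -10], [2, 5]]

B² = B (a projection; rank 1, trace 1), so B⁴ = B.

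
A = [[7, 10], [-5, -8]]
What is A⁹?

[[20707, 40390], [-20195, -39878]]

tr A = -1 and det A = -6, so the characteristic polynomial is λ² − (-1)λ + (-6) with roots 2 and -3.
Eigenvectors give P = [[-2, -1], [1, 1]] with P⁻¹ = [[-1, -1], [1, 2]], and A = P·diag(2, -3)·P⁻¹.
Then A⁹ = P·diag(512, -19683)·P⁻¹ = [[-1024, 19683], [512, -19683]] · [[-1, -1], [1, 2]] = [[20707, 40390], [-20195, -39878]].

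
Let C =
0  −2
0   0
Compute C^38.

[[0, 0], [0, 0]]

C is strictly triangular, hence nilpotent: C^2 = 0, so C^38 = 0.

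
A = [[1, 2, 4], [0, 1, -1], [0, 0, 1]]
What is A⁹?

[[1, 18, -36], [0, 1, -9], [0, 0, 1]]

A = I + N where N = [[0, 2, 4], [0, 0, -1], [0, 0, 0]] is strictly upper-triangular, so N³ = 0.
(I + N)⁹ = I + 9·N + 36·N² = [[1, 18, -36], [0, 1, -9], [0, 0, 1]].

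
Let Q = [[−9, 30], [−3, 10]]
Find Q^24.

[[−9, 30], [−3, 10]]

Q² = Q (a projection; rank 1, trace 1), so Q^24 = Q.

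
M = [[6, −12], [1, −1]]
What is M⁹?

tr M = 5 and det M = 6, so the characteristic polynomial is λ² − (5)λ + (6) with roots 3 and 2.
Eigenvectors give P = [[4, −3], [1, −1]] with P⁻¹ = [[1, −3], [1, −4]], and M = P·diag(3, 2)·P⁻¹.
Then M⁹ = P·diag(19683, 512)·P⁻¹ = [[78732, −1536], [19683, −512]] · [[1, −3], [1, −4]] = [[77196, −230052], [19171, −57001]].

[[77196, −230052], [19171, −57001]]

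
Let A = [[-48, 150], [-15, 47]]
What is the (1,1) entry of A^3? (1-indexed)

tr A = -1 and det A = -6, so the characteristic polynomial is λ² − (-1)λ + (-6) with roots 2 and -3.
Eigenvectors give P = [[3, 10], [1, 3]] with P⁻¹ = [[-3, 10], [1, -3]], and A = P·diag(2, -3)·P⁻¹.
Then A^3 = P·diag(8, -27)·P⁻¹ = [[24, -270], [8, -81]] · [[-3, 10], [1, -3]] = [[-342, 1050], [-105, 323]].

-342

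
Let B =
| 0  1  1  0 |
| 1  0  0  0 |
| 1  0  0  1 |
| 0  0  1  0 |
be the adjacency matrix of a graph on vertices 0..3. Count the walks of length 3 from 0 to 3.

The number of length-3 walks from vertex 0 to vertex 3 is entry (0,3) of B³, where B is the adjacency matrix.
B² = [[2, 0, 0, 1], [0, 1, 1, 0], [0, 1, 2, 0], [1, 0, 0, 1]]
B³ = [[0, 2, 3, 0], [2, 0, 0, 1], [3, 0, 0, 2], [0, 1, 2, 0]]

0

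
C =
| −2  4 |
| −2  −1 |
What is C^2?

[[−4, −12], [6, −7]]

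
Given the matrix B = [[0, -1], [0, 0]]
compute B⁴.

B is strictly triangular, hence nilpotent: B² = 0, so B⁴ = 0.

[[0, 0], [0, 0]]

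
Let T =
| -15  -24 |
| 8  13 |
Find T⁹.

[[-78735, -118104], [39368, 59053]]

tr T = -2 and det T = -3, so the characteristic polynomial is λ² − (-2)λ + (-3) with roots -3 and 1.
Eigenvectors give P = [[2, 3], [-1, -2]] with P⁻¹ = [[2, 3], [-1, -2]], and T = P·diag(-3, 1)·P⁻¹.
Then T⁹ = P·diag(-19683, 1)·P⁻¹ = [[-39366, 3], [19683, -2]] · [[2, 3], [-1, -2]] = [[-78735, -118104], [39368, 59053]].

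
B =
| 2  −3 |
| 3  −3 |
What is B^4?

B^2 = [[−5, 3], [−3, 0]]
B^3 = [[−1, 6], [−6, 9]]
B^4 = [[16, −15], [15, −9]]

[[16, −15], [15, −9]]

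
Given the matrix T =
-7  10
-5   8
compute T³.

[[-43, 70], [-35, 62]]

tr T = 1 and det T = -6, so the characteristic polynomial is λ² − (1)λ + (-6) with roots 3 and -2.
Eigenvectors give P = [[-1, 2], [-1, 1]] with P⁻¹ = [[1, -2], [1, -1]], and T = P·diag(3, -2)·P⁻¹.
Then T³ = P·diag(27, -8)·P⁻¹ = [[-27, -16], [-27, -8]] · [[1, -2], [1, -1]] = [[-43, 70], [-35, 62]].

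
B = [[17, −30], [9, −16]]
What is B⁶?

tr B = 1 and det B = −2, so the characteristic polynomial is λ² − (1)λ + (−2) with roots 2 and −1.
Eigenvectors give P = [[2, −5], [1, −3]] with P⁻¹ = [[3, −5], [1, −2]], and B = P·diag(2, −1)·P⁻¹.
Then B⁶ = P·diag(64, 1)·P⁻¹ = [[128, −5], [64, −3]] · [[3, −5], [1, −2]] = [[379, −630], [189, −314]].

[[379, −630], [189, −314]]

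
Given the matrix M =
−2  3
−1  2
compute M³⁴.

[[1, 0], [0, 1]]

M² = I (check: tr M = 0 and det M = −1), so M³⁴ = I since 34 is even.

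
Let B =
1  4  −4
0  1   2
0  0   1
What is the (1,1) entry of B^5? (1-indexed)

1

B = I + N where N = [[0, 4, −4], [0, 0, 2], [0, 0, 0]] is strictly upper-triangular, so N^3 = 0.
(I + N)^5 = I + 5·N + 10·N^2 = [[1, 20, 60], [0, 1, 10], [0, 0, 1]].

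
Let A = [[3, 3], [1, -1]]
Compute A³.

[[42, 30], [10, 2]]

A² = [[12, 6], [2, 4]]
A³ = [[42, 30], [10, 2]]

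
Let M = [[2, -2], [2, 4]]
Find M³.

[[-24, -48], [48, 24]]

M² = [[0, -12], [12, 12]]
M³ = [[-24, -48], [48, 24]]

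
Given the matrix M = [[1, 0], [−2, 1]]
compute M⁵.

[[1, 0], [−10, 1]]

M = I + N where N = [[0, 0], [−2, 0]] is strictly lower-triangular, so N² = 0.
(I + N)⁵ = I + 5·N = [[1, 0], [−10, 1]].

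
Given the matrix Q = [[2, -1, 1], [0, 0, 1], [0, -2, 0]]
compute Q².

[[4, -4, 1], [0, -2, 0], [0, 0, -2]]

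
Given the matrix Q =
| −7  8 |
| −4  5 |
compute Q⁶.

tr Q = −2 and det Q = −3, so the characteristic polynomial is λ² − (−2)λ + (−3) with roots −3 and 1.
Eigenvectors give P = [[2, −1], [1, −1]] with P⁻¹ = [[1, −1], [1, −2]], and Q = P·diag(−3, 1)·P⁻¹.
Then Q⁶ = P·diag(729, 1)·P⁻¹ = [[1458, −1], [729, −1]] · [[1, −1], [1, −2]] = [[1457, −1456], [728, −727]].

[[1457, −1456], [728, −727]]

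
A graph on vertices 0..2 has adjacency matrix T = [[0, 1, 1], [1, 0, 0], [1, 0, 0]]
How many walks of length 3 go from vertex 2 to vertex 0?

The number of length-3 walks from vertex 2 to vertex 0 is entry (2,0) of T³, where T is the adjacency matrix.
T² = [[2, 0, 0], [0, 1, 1], [0, 1, 1]]
T³ = [[0, 2, 2], [2, 0, 0], [2, 0, 0]]

2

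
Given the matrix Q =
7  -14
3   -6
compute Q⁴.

[[7, -14], [3, -6]]

Q² = Q (a projection; rank 1, trace 1), so Q⁴ = Q.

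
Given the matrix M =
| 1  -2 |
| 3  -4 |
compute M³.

tr M = -3 and det M = 2, so the characteristic polynomial is λ² − (-3)λ + (2) with roots -1 and -2.
Eigenvectors give P = [[1, -2], [1, -3]] with P⁻¹ = [[3, -2], [1, -1]], and M = P·diag(-1, -2)·P⁻¹.
Then M³ = P·diag(-1, -8)·P⁻¹ = [[-1, 16], [-1, 24]] · [[3, -2], [1, -1]] = [[13, -14], [21, -22]].

[[13, -14], [21, -22]]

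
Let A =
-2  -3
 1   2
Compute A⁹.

A² = I (check: tr A = 0 and det A = -1), so A⁹ = A since 9 is odd.

[[-2, -3], [1, 2]]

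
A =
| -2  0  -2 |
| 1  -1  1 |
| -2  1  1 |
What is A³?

[[-22, 4, -16], [16, -4, 10], [-18, 6, 0]]

A² = [[8, -2, 2], [-5, 2, -2], [3, 0, 6]]
A³ = [[-22, 4, -16], [16, -4, 10], [-18, 6, 0]]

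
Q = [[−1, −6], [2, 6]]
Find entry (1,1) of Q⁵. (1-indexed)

tr Q = 5 and det Q = 6, so the characteristic polynomial is λ² − (5)λ + (6) with roots 2 and 3.
Eigenvectors give P = [[−2, −3], [1, 2]] with P⁻¹ = [[−2, −3], [1, 2]], and Q = P·diag(2, 3)·P⁻¹.
Then Q⁵ = P·diag(32, 243)·P⁻¹ = [[−64, −729], [32, 486]] · [[−2, −3], [1, 2]] = [[−601, −1266], [422, 876]].

−601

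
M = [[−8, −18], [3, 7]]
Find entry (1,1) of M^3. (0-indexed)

19

tr M = −1 and det M = −2, so the characteristic polynomial is λ² − (−1)λ + (−2) with roots −2 and 1.
Eigenvectors give P = [[3, −2], [−1, 1]] with P⁻¹ = [[1, 2], [1, 3]], and M = P·diag(−2, 1)·P⁻¹.
Then M^3 = P·diag(−8, 1)·P⁻¹ = [[−24, −2], [8, 1]] · [[1, 2], [1, 3]] = [[−26, −54], [9, 19]].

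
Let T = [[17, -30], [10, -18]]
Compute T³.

tr T = -1 and det T = -6, so the characteristic polynomial is λ² − (-1)λ + (-6) with roots 2 and -3.
Eigenvectors give P = [[2, -3], [1, -2]] with P⁻¹ = [[2, -3], [1, -2]], and T = P·diag(2, -3)·P⁻¹.
Then T³ = P·diag(8, -27)·P⁻¹ = [[16, 81], [8, 54]] · [[2, -3], [1, -2]] = [[113, -210], [70, -132]].

[[113, -210], [70, -132]]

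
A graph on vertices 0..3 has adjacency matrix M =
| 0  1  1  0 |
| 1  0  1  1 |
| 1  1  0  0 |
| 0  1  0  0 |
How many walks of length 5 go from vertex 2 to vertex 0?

13

The number of length-5 walks from vertex 2 to vertex 0 is entry (2,0) of M⁵, where M is the adjacency matrix.
M² = [[2, 1, 1, 1], [1, 3, 1, 0], [1, 1, 2, 1], [1, 0, 1, 1]]
M³ = [[2, 4, 3, 1], [4, 2, 4, 3], [3, 4, 2, 1], [1, 3, 1, 0]]
M⁴ = [[7, 6, 6, 4], [6, 11, 6, 2], [6, 6, 7, 4], [4, 2, 4, 3]]
M⁵ = [[12, 17, 13, 6], [17, 14, 17, 11], [13, 17, 12, 6], [6, 11, 6, 2]]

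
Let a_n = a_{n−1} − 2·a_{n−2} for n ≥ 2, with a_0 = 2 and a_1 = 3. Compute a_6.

With companion matrix Q = [[1, −2], [1, 0]], [a_n, a_{n−1}]ᵀ = Q·[a_{n−1}, a_{n−2}]ᵀ, so [a_6, a_5]ᵀ = Q⁵·[a_1, a_0]ᵀ.
Q⁵ = [[5, 2], [−1, 6]], giving [a_6, a_5]ᵀ = [[19], [9]].

19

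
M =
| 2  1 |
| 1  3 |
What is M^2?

[[5, 5], [5, 10]]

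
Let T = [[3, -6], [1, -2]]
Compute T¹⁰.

[[3, -6], [1, -2]]

T² = T (a projection; rank 1, trace 1), so T¹⁰ = T.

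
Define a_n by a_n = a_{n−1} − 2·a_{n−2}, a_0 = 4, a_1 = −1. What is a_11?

65

With companion matrix T = [[1, −2], [1, 0]], [a_n, a_{n−1}]ᵀ = T·[a_{n−1}, a_{n−2}]ᵀ, so [a_11, a_10]ᵀ = T¹⁰·[a_1, a_0]ᵀ.
T¹⁰ = [[23, 22], [−11, 34]], giving [a_11, a_10]ᵀ = [[65], [147]].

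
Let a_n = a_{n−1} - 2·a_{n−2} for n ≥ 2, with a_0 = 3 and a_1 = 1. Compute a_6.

11

With companion matrix C = [[1, -2], [1, 0]], [a_n, a_{n−1}]ᵀ = C·[a_{n−1}, a_{n−2}]ᵀ, so [a_6, a_5]ᵀ = C⁵·[a_1, a_0]ᵀ.
C⁵ = [[5, 2], [-1, 6]], giving [a_6, a_5]ᵀ = [[11], [17]].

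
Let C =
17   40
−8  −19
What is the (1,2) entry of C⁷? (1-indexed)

21880

tr C = −2 and det C = −3, so the characteristic polynomial is λ² − (−2)λ + (−3) with roots 1 and −3.
Eigenvectors give P = [[5, −2], [−2, 1]] with P⁻¹ = [[1, 2], [2, 5]], and C = P·diag(1, −3)·P⁻¹.
Then C⁷ = P·diag(1, −2187)·P⁻¹ = [[5, 4374], [−2, −2187]] · [[1, 2], [2, 5]] = [[8753, 21880], [−4376, −10939]].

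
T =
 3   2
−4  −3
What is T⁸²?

T² = I (check: tr T = 0 and det T = −1), so T⁸² = I since 82 is even.

[[1, 0], [0, 1]]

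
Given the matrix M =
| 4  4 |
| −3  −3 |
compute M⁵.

[[4, 4], [−3, −3]]

M² = M (a projection; rank 1, trace 1), so M⁵ = M.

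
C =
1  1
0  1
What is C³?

[[1, 3], [0, 1]]

C = I + N where N = [[0, 1], [0, 0]] is strictly upper-triangular, so N² = 0.
(I + N)³ = I + 3·N = [[1, 3], [0, 1]].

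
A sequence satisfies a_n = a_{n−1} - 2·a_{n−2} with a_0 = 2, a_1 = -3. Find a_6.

With companion matrix M = [[1, -2], [1, 0]], [a_n, a_{n−1}]ᵀ = M·[a_{n−1}, a_{n−2}]ᵀ, so [a_6, a_5]ᵀ = M⁵·[a_1, a_0]ᵀ.
M⁵ = [[5, 2], [-1, 6]], giving [a_6, a_5]ᵀ = [[-11], [15]].

-11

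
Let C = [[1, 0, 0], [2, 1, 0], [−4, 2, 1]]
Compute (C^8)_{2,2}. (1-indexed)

C = I + N where N = [[0, 0, 0], [2, 0, 0], [−4, 2, 0]] is strictly lower-triangular, so N^3 = 0.
(I + N)^8 = I + 8·N + 28·N^2 = [[1, 0, 0], [16, 1, 0], [80, 16, 1]].

1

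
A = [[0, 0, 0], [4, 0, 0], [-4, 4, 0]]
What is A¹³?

A is strictly triangular, hence nilpotent: A³ = 0, so A¹³ = 0.

[[0, 0, 0], [0, 0, 0], [0, 0, 0]]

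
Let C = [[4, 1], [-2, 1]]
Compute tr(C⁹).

20195

tr C = 5 and det C = 6, so the characteristic polynomial is λ² − (5)λ + (6) with roots 3 and 2.
Eigenvectors give P = [[-1, -1], [1, 2]] with P⁻¹ = [[-2, -1], [1, 1]], and C = P·diag(3, 2)·P⁻¹.
Then C⁹ = P·diag(19683, 512)·P⁻¹ = [[-19683, -512], [19683, 1024]] · [[-2, -1], [1, 1]] = [[38854, 19171], [-38342, -18659]].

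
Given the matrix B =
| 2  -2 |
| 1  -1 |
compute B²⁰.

B² = B (a projection; rank 1, trace 1), so B²⁰ = B.

[[2, -2], [1, -1]]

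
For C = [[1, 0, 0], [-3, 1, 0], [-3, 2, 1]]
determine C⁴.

[[1, 0, 0], [-12, 1, 0], [-48, 8, 1]]

C = I + N where N = [[0, 0, 0], [-3, 0, 0], [-3, 2, 0]] is strictly lower-triangular, so N³ = 0.
(I + N)⁴ = I + 4·N + 6·N² = [[1, 0, 0], [-12, 1, 0], [-48, 8, 1]].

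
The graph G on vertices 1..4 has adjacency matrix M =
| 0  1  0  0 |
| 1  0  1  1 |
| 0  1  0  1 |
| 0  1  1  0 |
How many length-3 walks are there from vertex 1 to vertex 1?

The number of length-3 walks from vertex 1 to vertex 1 is entry (1,1) of M³, where M is the adjacency matrix.
M² = [[1, 0, 1, 1], [0, 3, 1, 1], [1, 1, 2, 1], [1, 1, 1, 2]]
M³ = [[0, 3, 1, 1], [3, 2, 4, 4], [1, 4, 2, 3], [1, 4, 3, 2]]

0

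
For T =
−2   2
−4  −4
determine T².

[[−4, −12], [24, 8]]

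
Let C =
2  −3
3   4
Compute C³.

[[−64, −57], [57, −26]]

C² = [[−5, −18], [18, 7]]
C³ = [[−64, −57], [57, −26]]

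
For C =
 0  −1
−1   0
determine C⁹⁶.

C² = I (check: tr C = 0 and det C = −1), so C⁹⁶ = I since 96 is even.

[[1, 0], [0, 1]]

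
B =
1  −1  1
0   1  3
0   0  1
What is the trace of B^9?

B = I + N where N = [[0, −1, 1], [0, 0, 3], [0, 0, 0]] is strictly upper-triangular, so N^3 = 0.
(I + N)^9 = I + 9·N + 36·N^2 = [[1, −9, −99], [0, 1, 27], [0, 0, 1]].

3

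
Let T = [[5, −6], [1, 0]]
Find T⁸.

[[19171, −37830], [6305, −12354]]

tr T = 5 and det T = 6, so the characteristic polynomial is λ² − (5)λ + (6) with roots 2 and 3.
Eigenvectors give P = [[2, 3], [1, 1]] with P⁻¹ = [[−1, 3], [1, −2]], and T = P·diag(2, 3)·P⁻¹.
Then T⁸ = P·diag(256, 6561)·P⁻¹ = [[512, 19683], [256, 6561]] · [[−1, 3], [1, −2]] = [[19171, −37830], [6305, −12354]].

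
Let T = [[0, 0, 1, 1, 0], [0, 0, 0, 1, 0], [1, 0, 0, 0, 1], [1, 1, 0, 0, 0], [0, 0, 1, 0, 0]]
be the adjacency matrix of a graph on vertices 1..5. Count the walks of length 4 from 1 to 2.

The number of length-4 walks from vertex 1 to vertex 2 is entry (1,2) of T⁴, where T is the adjacency matrix.
T² = [[2, 1, 0, 0, 1], [1, 1, 0, 0, 0], [0, 0, 2, 1, 0], [0, 0, 1, 2, 0], [1, 0, 0, 0, 1]]
T³ = [[0, 0, 3, 3, 0], [0, 0, 1, 2, 0], [3, 1, 0, 0, 2], [3, 2, 0, 0, 1], [0, 0, 2, 1, 0]]
T⁴ = [[6, 3, 0, 0, 3], [3, 2, 0, 0, 1], [0, 0, 5, 4, 0], [0, 0, 4, 5, 0], [3, 1, 0, 0, 2]]

3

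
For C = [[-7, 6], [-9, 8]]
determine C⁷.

[[-259, 258], [-387, 386]]

tr C = 1 and det C = -2, so the characteristic polynomial is λ² − (1)λ + (-2) with roots 2 and -1.
Eigenvectors give P = [[2, 1], [3, 1]] with P⁻¹ = [[-1, 1], [3, -2]], and C = P·diag(2, -1)·P⁻¹.
Then C⁷ = P·diag(128, -1)·P⁻¹ = [[256, -1], [384, -1]] · [[-1, 1], [3, -2]] = [[-259, 258], [-387, 386]].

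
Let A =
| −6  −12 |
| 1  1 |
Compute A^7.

[[−8364, −24708], [2059, 6049]]

tr A = −5 and det A = 6, so the characteristic polynomial is λ² − (−5)λ + (6) with roots −2 and −3.
Eigenvectors give P = [[−3, 4], [1, −1]] with P⁻¹ = [[1, 4], [1, 3]], and A = P·diag(−2, −3)·P⁻¹.
Then A^7 = P·diag(−128, −2187)·P⁻¹ = [[384, −8748], [−128, 2187]] · [[1, 4], [1, 3]] = [[−8364, −24708], [2059, 6049]].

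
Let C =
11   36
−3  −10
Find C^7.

tr C = 1 and det C = −2, so the characteristic polynomial is λ² − (1)λ + (−2) with roots 2 and −1.
Eigenvectors give P = [[4, −3], [−1, 1]] with P⁻¹ = [[1, 3], [1, 4]], and C = P·diag(2, −1)·P⁻¹.
Then C^7 = P·diag(128, −1)·P⁻¹ = [[512, 3], [−128, −1]] · [[1, 3], [1, 4]] = [[515, 1548], [−129, −388]].

[[515, 1548], [−129, −388]]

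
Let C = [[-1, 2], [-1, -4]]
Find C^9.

tr C = -5 and det C = 6, so the characteristic polynomial is λ² − (-5)λ + (6) with roots -2 and -3.
Eigenvectors give P = [[2, -1], [-1, 1]] with P⁻¹ = [[1, 1], [1, 2]], and C = P·diag(-2, -3)·P⁻¹.
Then C^9 = P·diag(-512, -19683)·P⁻¹ = [[-1024, 19683], [512, -19683]] · [[1, 1], [1, 2]] = [[18659, 38342], [-19171, -38854]].

[[18659, 38342], [-19171, -38854]]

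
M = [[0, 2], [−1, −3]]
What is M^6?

[[−62, −126], [63, 127]]

tr M = −3 and det M = 2, so the characteristic polynomial is λ² − (−3)λ + (2) with roots −2 and −1.
Eigenvectors give P = [[1, −2], [−1, 1]] with P⁻¹ = [[−1, −2], [−1, −1]], and M = P·diag(−2, −1)·P⁻¹.
Then M^6 = P·diag(64, 1)·P⁻¹ = [[64, −2], [−64, 1]] · [[−1, −2], [−1, −1]] = [[−62, −126], [63, 127]].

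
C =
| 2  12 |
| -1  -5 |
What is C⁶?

tr C = -3 and det C = 2, so the characteristic polynomial is λ² − (-3)λ + (2) with roots -1 and -2.
Eigenvectors give P = [[4, -3], [-1, 1]] with P⁻¹ = [[1, 3], [1, 4]], and C = P·diag(-1, -2)·P⁻¹.
Then C⁶ = P·diag(1, 64)·P⁻¹ = [[4, -192], [-1, 64]] · [[1, 3], [1, 4]] = [[-188, -756], [63, 253]].

[[-188, -756], [63, 253]]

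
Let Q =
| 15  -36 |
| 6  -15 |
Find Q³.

tr Q = 0 and det Q = -9, so the characteristic polynomial is λ² − (0)λ + (-9) with roots 3 and -3.
Eigenvectors give P = [[3, -2], [1, -1]] with P⁻¹ = [[1, -2], [1, -3]], and Q = P·diag(3, -3)·P⁻¹.
Then Q³ = P·diag(27, -27)·P⁻¹ = [[81, 54], [27, 27]] · [[1, -2], [1, -3]] = [[135, -324], [54, -135]].

[[135, -324], [54, -135]]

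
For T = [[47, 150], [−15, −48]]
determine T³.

tr T = −1 and det T = −6, so the characteristic polynomial is λ² − (−1)λ + (−6) with roots −3 and 2.
Eigenvectors give P = [[3, 10], [−1, −3]] with P⁻¹ = [[−3, −10], [1, 3]], and T = P·diag(−3, 2)·P⁻¹.
Then T³ = P·diag(−27, 8)·P⁻¹ = [[−81, 80], [27, −24]] · [[−3, −10], [1, 3]] = [[323, 1050], [−105, −342]].

[[323, 1050], [−105, −342]]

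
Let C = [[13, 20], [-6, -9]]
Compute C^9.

[[118093, 196820], [-59046, -98409]]

tr C = 4 and det C = 3, so the characteristic polynomial is λ² − (4)λ + (3) with roots 1 and 3.
Eigenvectors give P = [[-5, -2], [3, 1]] with P⁻¹ = [[1, 2], [-3, -5]], and C = P·diag(1, 3)·P⁻¹.
Then C^9 = P·diag(1, 19683)·P⁻¹ = [[-5, -39366], [3, 19683]] · [[1, 2], [-3, -5]] = [[118093, 196820], [-59046, -98409]].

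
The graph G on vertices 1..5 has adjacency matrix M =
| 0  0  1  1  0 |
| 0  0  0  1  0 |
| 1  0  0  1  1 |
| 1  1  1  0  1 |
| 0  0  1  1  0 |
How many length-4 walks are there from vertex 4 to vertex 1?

10

The number of length-4 walks from vertex 4 to vertex 1 is entry (4,1) of M⁴, where M is the adjacency matrix.
M² = [[2, 1, 1, 1, 2], [1, 1, 1, 0, 1], [1, 1, 3, 2, 1], [1, 0, 2, 4, 1], [2, 1, 1, 1, 2]]
M³ = [[2, 1, 5, 6, 2], [1, 0, 2, 4, 1], [5, 2, 4, 6, 5], [6, 4, 6, 4, 6], [2, 1, 5, 6, 2]]
M⁴ = [[11, 6, 10, 10, 11], [6, 4, 6, 4, 6], [10, 6, 16, 16, 10], [10, 4, 16, 22, 10], [11, 6, 10, 10, 11]]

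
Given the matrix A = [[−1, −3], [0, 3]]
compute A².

[[1, −6], [0, 9]]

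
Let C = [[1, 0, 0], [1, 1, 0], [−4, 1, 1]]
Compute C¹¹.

[[1, 0, 0], [11, 1, 0], [11, 11, 1]]

C = I + N where N = [[0, 0, 0], [1, 0, 0], [−4, 1, 0]] is strictly lower-triangular, so N³ = 0.
(I + N)¹¹ = I + 11·N + 55·N² = [[1, 0, 0], [11, 1, 0], [11, 11, 1]].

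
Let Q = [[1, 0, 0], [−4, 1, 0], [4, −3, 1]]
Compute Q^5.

Q = I + N where N = [[0, 0, 0], [−4, 0, 0], [4, −3, 0]] is strictly lower-triangular, so N^3 = 0.
(I + N)^5 = I + 5·N + 10·N^2 = [[1, 0, 0], [−20, 1, 0], [140, −15, 1]].

[[1, 0, 0], [−20, 1, 0], [140, −15, 1]]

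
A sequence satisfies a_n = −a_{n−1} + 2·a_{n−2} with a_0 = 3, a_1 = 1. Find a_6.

With companion matrix C = [[−1, 2], [1, 0]], [a_n, a_{n−1}]ᵀ = C·[a_{n−1}, a_{n−2}]ᵀ, so [a_6, a_5]ᵀ = C⁵·[a_1, a_0]ᵀ.
C⁵ = [[−21, 22], [11, −10]], giving [a_6, a_5]ᵀ = [[45], [−19]].

45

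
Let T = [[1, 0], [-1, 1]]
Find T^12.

T = I + N where N = [[0, 0], [-1, 0]] is strictly lower-triangular, so N^2 = 0.
(I + N)^12 = I + 12·N = [[1, 0], [-12, 1]].

[[1, 0], [-12, 1]]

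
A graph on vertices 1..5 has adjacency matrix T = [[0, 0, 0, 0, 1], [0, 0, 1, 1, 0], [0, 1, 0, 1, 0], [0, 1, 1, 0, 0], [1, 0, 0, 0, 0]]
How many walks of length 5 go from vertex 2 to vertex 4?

11

The number of length-5 walks from vertex 2 to vertex 4 is entry (2,4) of T⁵, where T is the adjacency matrix.
T² = [[1, 0, 0, 0, 0], [0, 2, 1, 1, 0], [0, 1, 2, 1, 0], [0, 1, 1, 2, 0], [0, 0, 0, 0, 1]]
T³ = [[0, 0, 0, 0, 1], [0, 2, 3, 3, 0], [0, 3, 2, 3, 0], [0, 3, 3, 2, 0], [1, 0, 0, 0, 0]]
T⁴ = [[1, 0, 0, 0, 0], [0, 6, 5, 5, 0], [0, 5, 6, 5, 0], [0, 5, 5, 6, 0], [0, 0, 0, 0, 1]]
T⁵ = [[0, 0, 0, 0, 1], [0, 10, 11, 11, 0], [0, 11, 10, 11, 0], [0, 11, 11, 10, 0], [1, 0, 0, 0, 0]]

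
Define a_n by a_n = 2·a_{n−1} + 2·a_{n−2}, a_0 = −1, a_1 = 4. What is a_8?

2928

With companion matrix Q = [[2, 2], [1, 0]], [a_n, a_{n−1}]ᵀ = Q·[a_{n−1}, a_{n−2}]ᵀ, so [a_8, a_7]ᵀ = Q⁷·[a_1, a_0]ᵀ.
Q⁷ = [[896, 656], [328, 240]], giving [a_8, a_7]ᵀ = [[2928], [1072]].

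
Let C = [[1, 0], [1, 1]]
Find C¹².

C = I + N where N = [[0, 0], [1, 0]] is strictly lower-triangular, so N² = 0.
(I + N)¹² = I + 12·N = [[1, 0], [12, 1]].

[[1, 0], [12, 1]]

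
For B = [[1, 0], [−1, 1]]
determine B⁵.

[[1, 0], [−5, 1]]

B = I + N where N = [[0, 0], [−1, 0]] is strictly lower-triangular, so N² = 0.
(I + N)⁵ = I + 5·N = [[1, 0], [−5, 1]].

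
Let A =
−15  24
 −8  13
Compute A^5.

[[−975, 1464], [−488, 733]]

tr A = −2 and det A = −3, so the characteristic polynomial is λ² − (−2)λ + (−3) with roots 1 and −3.
Eigenvectors give P = [[−3, −2], [−2, −1]] with P⁻¹ = [[1, −2], [−2, 3]], and A = P·diag(1, −3)·P⁻¹.
Then A^5 = P·diag(1, −243)·P⁻¹ = [[−3, 486], [−2, 243]] · [[1, −2], [−2, 3]] = [[−975, 1464], [−488, 733]].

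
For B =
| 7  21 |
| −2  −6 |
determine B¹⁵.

B² = B (a projection; rank 1, trace 1), so B¹⁵ = B.

[[7, 21], [−2, −6]]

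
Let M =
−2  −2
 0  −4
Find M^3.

[[−8, −56], [0, −64]]

M^2 = [[4, 12], [0, 16]]
M^3 = [[−8, −56], [0, −64]]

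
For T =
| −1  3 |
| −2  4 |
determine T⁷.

[[−253, 381], [−254, 382]]

tr T = 3 and det T = 2, so the characteristic polynomial is λ² − (3)λ + (2) with roots 2 and 1.
Eigenvectors give P = [[1, 3], [1, 2]] with P⁻¹ = [[−2, 3], [1, −1]], and T = P·diag(2, 1)·P⁻¹.
Then T⁷ = P·diag(128, 1)·P⁻¹ = [[128, 3], [128, 2]] · [[−2, 3], [1, −1]] = [[−253, 381], [−254, 382]].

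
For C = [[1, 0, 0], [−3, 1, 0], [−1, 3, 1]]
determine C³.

C = I + N where N = [[0, 0, 0], [−3, 0, 0], [−1, 3, 0]] is strictly lower-triangular, so N³ = 0.
(I + N)³ = I + 3·N + 3·N² = [[1, 0, 0], [−9, 1, 0], [−30, 9, 1]].

[[1, 0, 0], [−9, 1, 0], [−30, 9, 1]]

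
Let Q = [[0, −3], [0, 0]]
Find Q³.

Q is strictly triangular, hence nilpotent: Q² = 0, so Q³ = 0.

[[0, 0], [0, 0]]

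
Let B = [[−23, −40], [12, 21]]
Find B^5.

tr B = −2 and det B = −3, so the characteristic polynomial is λ² − (−2)λ + (−3) with roots −3 and 1.
Eigenvectors give P = [[−2, 5], [1, −3]] with P⁻¹ = [[−3, −5], [−1, −2]], and B = P·diag(−3, 1)·P⁻¹.
Then B^5 = P·diag(−243, 1)·P⁻¹ = [[486, 5], [−243, −3]] · [[−3, −5], [−1, −2]] = [[−1463, −2440], [732, 1221]].

[[−1463, −2440], [732, 1221]]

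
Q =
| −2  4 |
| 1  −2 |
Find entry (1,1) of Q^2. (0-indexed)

8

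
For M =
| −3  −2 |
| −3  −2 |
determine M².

[[15, 10], [15, 10]]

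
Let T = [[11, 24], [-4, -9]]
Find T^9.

tr T = 2 and det T = -3, so the characteristic polynomial is λ² − (2)λ + (-3) with roots -1 and 3.
Eigenvectors give P = [[-2, 3], [1, -1]] with P⁻¹ = [[1, 3], [1, 2]], and T = P·diag(-1, 3)·P⁻¹.
Then T^9 = P·diag(-1, 19683)·P⁻¹ = [[2, 59049], [-1, -19683]] · [[1, 3], [1, 2]] = [[59051, 118104], [-19684, -39369]].

[[59051, 118104], [-19684, -39369]]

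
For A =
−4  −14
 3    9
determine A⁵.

tr A = 5 and det A = 6, so the characteristic polynomial is λ² − (5)λ + (6) with roots 3 and 2.
Eigenvectors give P = [[−2, 7], [1, −3]] with P⁻¹ = [[3, 7], [1, 2]], and A = P·diag(3, 2)·P⁻¹.
Then A⁵ = P·diag(243, 32)·P⁻¹ = [[−486, 224], [243, −96]] · [[3, 7], [1, 2]] = [[−1234, −2954], [633, 1509]].

[[−1234, −2954], [633, 1509]]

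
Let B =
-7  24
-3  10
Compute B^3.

tr B = 3 and det B = 2, so the characteristic polynomial is λ² − (3)λ + (2) with roots 2 and 1.
Eigenvectors give P = [[-8, 3], [-3, 1]] with P⁻¹ = [[1, -3], [3, -8]], and B = P·diag(2, 1)·P⁻¹.
Then B^3 = P·diag(8, 1)·P⁻¹ = [[-64, 3], [-24, 1]] · [[1, -3], [3, -8]] = [[-55, 168], [-21, 64]].

[[-55, 168], [-21, 64]]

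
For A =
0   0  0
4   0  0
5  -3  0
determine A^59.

[[0, 0, 0], [0, 0, 0], [0, 0, 0]]

A is strictly triangular, hence nilpotent: A^3 = 0, so A^59 = 0.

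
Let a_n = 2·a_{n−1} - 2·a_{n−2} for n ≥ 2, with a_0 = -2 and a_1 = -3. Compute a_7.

With companion matrix B = [[2, -2], [1, 0]], [a_n, a_{n−1}]ᵀ = B·[a_{n−1}, a_{n−2}]ᵀ, so [a_7, a_6]ᵀ = B⁶·[a_1, a_0]ᵀ.
B⁶ = [[-8, 16], [-8, 8]], giving [a_7, a_6]ᵀ = [[-8], [8]].

-8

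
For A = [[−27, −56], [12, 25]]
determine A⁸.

tr A = −2 and det A = −3, so the characteristic polynomial is λ² − (−2)λ + (−3) with roots 1 and −3.
Eigenvectors give P = [[−2, 7], [1, −3]] with P⁻¹ = [[3, 7], [1, 2]], and A = P·diag(1, −3)·P⁻¹.
Then A⁸ = P·diag(1, 6561)·P⁻¹ = [[−2, 45927], [1, −19683]] · [[3, 7], [1, 2]] = [[45921, 91840], [−19680, −39359]].

[[45921, 91840], [−19680, −39359]]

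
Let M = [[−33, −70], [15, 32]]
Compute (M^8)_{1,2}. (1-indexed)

tr M = −1 and det M = −6, so the characteristic polynomial is λ² − (−1)λ + (−6) with roots 2 and −3.
Eigenvectors give P = [[−2, −7], [1, 3]] with P⁻¹ = [[3, 7], [−1, −2]], and M = P·diag(2, −3)·P⁻¹.
Then M^8 = P·diag(256, 6561)·P⁻¹ = [[−512, −45927], [256, 19683]] · [[3, 7], [−1, −2]] = [[44391, 88270], [−18915, −37574]].

88270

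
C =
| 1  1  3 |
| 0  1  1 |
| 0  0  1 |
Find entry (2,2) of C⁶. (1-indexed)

1

C = I + N where N = [[0, 1, 3], [0, 0, 1], [0, 0, 0]] is strictly upper-triangular, so N³ = 0.
(I + N)⁶ = I + 6·N + 15·N² = [[1, 6, 33], [0, 1, 6], [0, 0, 1]].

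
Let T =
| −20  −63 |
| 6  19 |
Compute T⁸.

tr T = −1 and det T = −2, so the characteristic polynomial is λ² − (−1)λ + (−2) with roots 1 and −2.
Eigenvectors give P = [[−3, 7], [1, −2]] with P⁻¹ = [[2, 7], [1, 3]], and T = P·diag(1, −2)·P⁻¹.
Then T⁸ = P·diag(1, 256)·P⁻¹ = [[−3, 1792], [1, −512]] · [[2, 7], [1, 3]] = [[1786, 5355], [−510, −1529]].

[[1786, 5355], [−510, −1529]]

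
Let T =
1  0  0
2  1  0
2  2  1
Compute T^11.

T = I + N where N = [[0, 0, 0], [2, 0, 0], [2, 2, 0]] is strictly lower-triangular, so N^3 = 0.
(I + N)^11 = I + 11·N + 55·N^2 = [[1, 0, 0], [22, 1, 0], [242, 22, 1]].

[[1, 0, 0], [22, 1, 0], [242, 22, 1]]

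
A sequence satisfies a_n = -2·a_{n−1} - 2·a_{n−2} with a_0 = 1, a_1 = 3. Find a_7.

-40

With companion matrix C = [[-2, -2], [1, 0]], [a_n, a_{n−1}]ᵀ = C·[a_{n−1}, a_{n−2}]ᵀ, so [a_7, a_6]ᵀ = C^6·[a_1, a_0]ᵀ.
C^6 = [[-8, -16], [8, 8]], giving [a_7, a_6]ᵀ = [[-40], [32]].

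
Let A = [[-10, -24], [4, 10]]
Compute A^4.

[[16, 0], [0, 16]]

tr A = 0 and det A = -4, so the characteristic polynomial is λ² − (0)λ + (-4) with roots 2 and -2.
Eigenvectors give P = [[-2, -3], [1, 1]] with P⁻¹ = [[1, 3], [-1, -2]], and A = P·diag(2, -2)·P⁻¹.
Then A^4 = P·diag(16, 16)·P⁻¹ = [[-32, -48], [16, 16]] · [[1, 3], [-1, -2]] = [[16, 0], [0, 16]].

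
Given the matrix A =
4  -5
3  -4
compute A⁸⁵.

A² = I (check: tr A = 0 and det A = -1), so A⁸⁵ = A since 85 is odd.

[[4, -5], [3, -4]]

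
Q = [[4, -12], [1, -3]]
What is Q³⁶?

Q² = Q (a projection; rank 1, trace 1), so Q³⁶ = Q.

[[4, -12], [1, -3]]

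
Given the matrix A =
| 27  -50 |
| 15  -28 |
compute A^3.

tr A = -1 and det A = -6, so the characteristic polynomial is λ² − (-1)λ + (-6) with roots -3 and 2.
Eigenvectors give P = [[-5, -2], [-3, -1]] with P⁻¹ = [[1, -2], [-3, 5]], and A = P·diag(-3, 2)·P⁻¹.
Then A^3 = P·diag(-27, 8)·P⁻¹ = [[135, -16], [81, -8]] · [[1, -2], [-3, 5]] = [[183, -350], [105, -202]].

[[183, -350], [105, -202]]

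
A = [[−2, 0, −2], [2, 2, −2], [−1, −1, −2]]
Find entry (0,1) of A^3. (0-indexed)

−4

A^2 = [[6, 2, 8], [2, 6, −4], [2, 0, 8]]
A^3 = [[−16, −4, −32], [12, 16, −8], [−12, −8, −20]]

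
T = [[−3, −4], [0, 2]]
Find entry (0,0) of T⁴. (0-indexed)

81

T² = [[9, 4], [0, 4]]
T³ = [[−27, −28], [0, 8]]
T⁴ = [[81, 52], [0, 16]]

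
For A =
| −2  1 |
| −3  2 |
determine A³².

[[1, 0], [0, 1]]

A² = I (check: tr A = 0 and det A = −1), so A³² = I since 32 is even.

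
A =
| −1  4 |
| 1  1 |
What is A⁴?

[[25, 0], [0, 25]]

A² = [[5, 0], [0, 5]]
A³ = [[−5, 20], [5, 5]]
A⁴ = [[25, 0], [0, 25]]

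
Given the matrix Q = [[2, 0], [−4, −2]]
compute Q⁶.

tr Q = 0 and det Q = −4, so the characteristic polynomial is λ² − (0)λ + (−4) with roots −2 and 2.
Eigenvectors give P = [[0, 1], [1, −1]] with P⁻¹ = [[1, 1], [1, 0]], and Q = P·diag(−2, 2)·P⁻¹.
Then Q⁶ = P·diag(64, 64)·P⁻¹ = [[0, 64], [64, −64]] · [[1, 1], [1, 0]] = [[64, 0], [0, 64]].

[[64, 0], [0, 64]]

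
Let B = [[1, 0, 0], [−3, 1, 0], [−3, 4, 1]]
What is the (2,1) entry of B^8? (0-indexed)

B = I + N where N = [[0, 0, 0], [−3, 0, 0], [−3, 4, 0]] is strictly lower-triangular, so N^3 = 0.
(I + N)^8 = I + 8·N + 28·N^2 = [[1, 0, 0], [−24, 1, 0], [−360, 32, 1]].

32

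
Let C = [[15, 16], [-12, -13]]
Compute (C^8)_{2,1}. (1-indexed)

-19680

tr C = 2 and det C = -3, so the characteristic polynomial is λ² − (2)λ + (-3) with roots -1 and 3.
Eigenvectors give P = [[-1, 4], [1, -3]] with P⁻¹ = [[3, 4], [1, 1]], and C = P·diag(-1, 3)·P⁻¹.
Then C^8 = P·diag(1, 6561)·P⁻¹ = [[-1, 26244], [1, -19683]] · [[3, 4], [1, 1]] = [[26241, 26240], [-19680, -19679]].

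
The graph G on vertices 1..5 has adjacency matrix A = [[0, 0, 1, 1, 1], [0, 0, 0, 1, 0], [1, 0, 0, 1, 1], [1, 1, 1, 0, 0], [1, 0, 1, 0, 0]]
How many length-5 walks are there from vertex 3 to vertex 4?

The number of length-5 walks from vertex 3 to vertex 4 is entry (3,4) of A^5, where A is the adjacency matrix.
A^2 = [[3, 1, 2, 1, 1], [1, 1, 1, 0, 0], [2, 1, 3, 1, 1], [1, 0, 1, 3, 2], [1, 0, 1, 2, 2]]
A^3 = [[4, 1, 5, 6, 5], [1, 0, 1, 3, 2], [5, 1, 4, 6, 5], [6, 3, 6, 2, 2], [5, 2, 5, 2, 2]]
A^4 = [[16, 6, 15, 10, 9], [6, 3, 6, 2, 2], [15, 6, 16, 10, 9], [10, 2, 10, 15, 12], [9, 2, 9, 12, 10]]
A^5 = [[34, 10, 35, 37, 31], [10, 2, 10, 15, 12], [35, 10, 34, 37, 31], [37, 15, 37, 22, 20], [31, 12, 31, 20, 18]]

37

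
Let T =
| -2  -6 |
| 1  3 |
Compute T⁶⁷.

T² = T (a projection; rank 1, trace 1), so T⁶⁷ = T.

[[-2, -6], [1, 3]]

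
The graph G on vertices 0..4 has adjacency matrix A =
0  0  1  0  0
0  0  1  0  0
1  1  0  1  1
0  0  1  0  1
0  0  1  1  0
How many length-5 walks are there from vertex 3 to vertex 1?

The number of length-5 walks from vertex 3 to vertex 1 is entry (3,1) of A⁵, where A is the adjacency matrix.
A² = [[1, 1, 0, 1, 1], [1, 1, 0, 1, 1], [0, 0, 4, 1, 1], [1, 1, 1, 2, 1], [1, 1, 1, 1, 2]]
A³ = [[0, 0, 4, 1, 1], [0, 0, 4, 1, 1], [4, 4, 2, 5, 5], [1, 1, 5, 2, 3], [1, 1, 5, 3, 2]]
A⁴ = [[4, 4, 2, 5, 5], [4, 4, 2, 5, 5], [2, 2, 18, 7, 7], [5, 5, 7, 8, 7], [5, 5, 7, 7, 8]]
A⁵ = [[2, 2, 18, 7, 7], [2, 2, 18, 7, 7], [18, 18, 18, 25, 25], [7, 7, 25, 14, 15], [7, 7, 25, 15, 14]]

7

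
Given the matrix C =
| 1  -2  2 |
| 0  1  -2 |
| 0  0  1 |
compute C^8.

C = I + N where N = [[0, -2, 2], [0, 0, -2], [0, 0, 0]] is strictly upper-triangular, so N^3 = 0.
(I + N)^8 = I + 8·N + 28·N^2 = [[1, -16, 128], [0, 1, -16], [0, 0, 1]].

[[1, -16, 128], [0, 1, -16], [0, 0, 1]]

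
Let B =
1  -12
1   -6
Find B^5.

tr B = -5 and det B = 6, so the characteristic polynomial is λ² − (-5)λ + (6) with roots -2 and -3.
Eigenvectors give P = [[4, 3], [1, 1]] with P⁻¹ = [[1, -3], [-1, 4]], and B = P·diag(-2, -3)·P⁻¹.
Then B^5 = P·diag(-32, -243)·P⁻¹ = [[-128, -729], [-32, -243]] · [[1, -3], [-1, 4]] = [[601, -2532], [211, -876]].

[[601, -2532], [211, -876]]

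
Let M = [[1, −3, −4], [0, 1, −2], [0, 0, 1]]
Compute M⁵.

[[1, −15, 40], [0, 1, −10], [0, 0, 1]]

M = I + N where N = [[0, −3, −4], [0, 0, −2], [0, 0, 0]] is strictly upper-triangular, so N³ = 0.
(I + N)⁵ = I + 5·N + 10·N² = [[1, −15, 40], [0, 1, −10], [0, 0, 1]].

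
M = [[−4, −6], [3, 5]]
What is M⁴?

tr M = 1 and det M = −2, so the characteristic polynomial is λ² − (1)λ + (−2) with roots −1 and 2.
Eigenvectors give P = [[−2, 1], [1, −1]] with P⁻¹ = [[−1, −1], [−1, −2]], and M = P·diag(−1, 2)·P⁻¹.
Then M⁴ = P·diag(1, 16)·P⁻¹ = [[−2, 16], [1, −16]] · [[−1, −1], [−1, −2]] = [[−14, −30], [15, 31]].

[[−14, −30], [15, 31]]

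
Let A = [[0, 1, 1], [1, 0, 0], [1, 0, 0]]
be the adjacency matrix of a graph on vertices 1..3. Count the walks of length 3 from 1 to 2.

2

The number of length-3 walks from vertex 1 to vertex 2 is entry (1,2) of A³, where A is the adjacency matrix.
A² = [[2, 0, 0], [0, 1, 1], [0, 1, 1]]
A³ = [[0, 2, 2], [2, 0, 0], [2, 0, 0]]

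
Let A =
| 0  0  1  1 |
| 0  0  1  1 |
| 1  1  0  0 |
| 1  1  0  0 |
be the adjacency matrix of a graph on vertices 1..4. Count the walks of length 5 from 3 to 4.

The number of length-5 walks from vertex 3 to vertex 4 is entry (3,4) of A⁵, where A is the adjacency matrix.
A² = [[2, 2, 0, 0], [2, 2, 0, 0], [0, 0, 2, 2], [0, 0, 2, 2]]
A³ = [[0, 0, 4, 4], [0, 0, 4, 4], [4, 4, 0, 0], [4, 4, 0, 0]]
A⁴ = [[8, 8, 0, 0], [8, 8, 0, 0], [0, 0, 8, 8], [0, 0, 8, 8]]
A⁵ = [[0, 0, 16, 16], [0, 0, 16, 16], [16, 16, 0, 0], [16, 16, 0, 0]]

0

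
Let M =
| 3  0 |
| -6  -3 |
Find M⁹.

tr M = 0 and det M = -9, so the characteristic polynomial is λ² − (0)λ + (-9) with roots 3 and -3.
Eigenvectors give P = [[-1, 0], [1, 1]] with P⁻¹ = [[-1, 0], [1, 1]], and M = P·diag(3, -3)·P⁻¹.
Then M⁹ = P·diag(19683, -19683)·P⁻¹ = [[-19683, 0], [19683, -19683]] · [[-1, 0], [1, 1]] = [[19683, 0], [-39366, -19683]].

[[19683, 0], [-39366, -19683]]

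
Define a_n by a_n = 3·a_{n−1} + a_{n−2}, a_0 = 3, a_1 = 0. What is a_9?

With companion matrix Q = [[3, 1], [1, 0]], [a_n, a_{n−1}]ᵀ = Q·[a_{n−1}, a_{n−2}]ᵀ, so [a_9, a_8]ᵀ = Q^8·[a_1, a_0]ᵀ.
Q^8 = [[12970, 3927], [3927, 1189]], giving [a_9, a_8]ᵀ = [[11781], [3567]].

11781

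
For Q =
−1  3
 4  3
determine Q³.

[[11, 57], [76, 87]]

Q² = [[13, 6], [8, 21]]
Q³ = [[11, 57], [76, 87]]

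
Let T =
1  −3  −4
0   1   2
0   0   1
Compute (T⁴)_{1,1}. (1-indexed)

1

T = I + N where N = [[0, −3, −4], [0, 0, 2], [0, 0, 0]] is strictly upper-triangular, so N³ = 0.
(I + N)⁴ = I + 4·N + 6·N² = [[1, −12, −52], [0, 1, 8], [0, 0, 1]].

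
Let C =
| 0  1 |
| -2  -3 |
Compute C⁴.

tr C = -3 and det C = 2, so the characteristic polynomial is λ² − (-3)λ + (2) with roots -1 and -2.
Eigenvectors give P = [[-1, 1], [1, -2]] with P⁻¹ = [[-2, -1], [-1, -1]], and C = P·diag(-1, -2)·P⁻¹.
Then C⁴ = P·diag(1, 16)·P⁻¹ = [[-1, 16], [1, -32]] · [[-2, -1], [-1, -1]] = [[-14, -15], [30, 31]].

[[-14, -15], [30, 31]]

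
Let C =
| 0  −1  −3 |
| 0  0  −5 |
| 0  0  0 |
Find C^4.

C is strictly triangular, hence nilpotent: C^3 = 0, so C^4 = 0.

[[0, 0, 0], [0, 0, 0], [0, 0, 0]]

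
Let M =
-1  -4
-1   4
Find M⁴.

[[61, -300], [-75, 436]]

M² = [[5, -12], [-3, 20]]
M³ = [[7, -68], [-17, 92]]
M⁴ = [[61, -300], [-75, 436]]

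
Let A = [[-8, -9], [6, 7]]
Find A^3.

tr A = -1 and det A = -2, so the characteristic polynomial is λ² − (-1)λ + (-2) with roots -2 and 1.
Eigenvectors give P = [[-3, 1], [2, -1]] with P⁻¹ = [[-1, -1], [-2, -3]], and A = P·diag(-2, 1)·P⁻¹.
Then A^3 = P·diag(-8, 1)·P⁻¹ = [[24, 1], [-16, -1]] · [[-1, -1], [-2, -3]] = [[-26, -27], [18, 19]].

[[-26, -27], [18, 19]]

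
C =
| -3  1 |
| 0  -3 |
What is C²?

[[9, -6], [0, 9]]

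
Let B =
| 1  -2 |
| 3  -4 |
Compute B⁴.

[[-29, 30], [-45, 46]]

tr B = -3 and det B = 2, so the characteristic polynomial is λ² − (-3)λ + (2) with roots -1 and -2.
Eigenvectors give P = [[1, -2], [1, -3]] with P⁻¹ = [[3, -2], [1, -1]], and B = P·diag(-1, -2)·P⁻¹.
Then B⁴ = P·diag(1, 16)·P⁻¹ = [[1, -32], [1, -48]] · [[3, -2], [1, -1]] = [[-29, 30], [-45, 46]].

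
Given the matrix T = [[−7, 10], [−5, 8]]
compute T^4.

[[−49, 130], [−65, 146]]

tr T = 1 and det T = −6, so the characteristic polynomial is λ² − (1)λ + (−6) with roots −2 and 3.
Eigenvectors give P = [[−2, −1], [−1, −1]] with P⁻¹ = [[−1, 1], [1, −2]], and T = P·diag(−2, 3)·P⁻¹.
Then T^4 = P·diag(16, 81)·P⁻¹ = [[−32, −81], [−16, −81]] · [[−1, 1], [1, −2]] = [[−49, 130], [−65, 146]].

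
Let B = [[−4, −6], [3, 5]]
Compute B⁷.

tr B = 1 and det B = −2, so the characteristic polynomial is λ² − (1)λ + (−2) with roots 2 and −1.
Eigenvectors give P = [[−1, −2], [1, 1]] with P⁻¹ = [[1, 2], [−1, −1]], and B = P·diag(2, −1)·P⁻¹.
Then B⁷ = P·diag(128, −1)·P⁻¹ = [[−128, 2], [128, −1]] · [[1, 2], [−1, −1]] = [[−130, −258], [129, 257]].

[[−130, −258], [129, 257]]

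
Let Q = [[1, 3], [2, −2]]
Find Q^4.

Q^2 = [[7, −3], [−2, 10]]
Q^3 = [[1, 27], [18, −26]]
Q^4 = [[55, −51], [−34, 106]]

[[55, −51], [−34, 106]]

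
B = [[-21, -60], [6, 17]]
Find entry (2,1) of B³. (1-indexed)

78

tr B = -4 and det B = 3, so the characteristic polynomial is λ² − (-4)λ + (3) with roots -3 and -1.
Eigenvectors give P = [[-10, -3], [3, 1]] with P⁻¹ = [[-1, -3], [3, 10]], and B = P·diag(-3, -1)·P⁻¹.
Then B³ = P·diag(-27, -1)·P⁻¹ = [[270, 3], [-81, -1]] · [[-1, -3], [3, 10]] = [[-261, -780], [78, 233]].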